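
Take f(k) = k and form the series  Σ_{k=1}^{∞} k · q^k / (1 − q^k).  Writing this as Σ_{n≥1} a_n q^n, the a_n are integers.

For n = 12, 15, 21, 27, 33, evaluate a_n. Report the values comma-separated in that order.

28, 24, 32, 40, 48

q^12  k|12↦f(k): 12:12 6:6 4:4 3:3 2:2 1:1  a_12=28
q^15  k|15↦f(k): 1:1 3:3 5:5 15:15  a_15=24
n=21: 1·21 3·7 7·3 21·1  f→[1+3+7+21]=32
n=27: 27·1 9·3 3·9 1·27  f→[27+9+3+1]=40
q^33  k|33↦f(k): 33:33 11:11 3:3 1:1  a_33=48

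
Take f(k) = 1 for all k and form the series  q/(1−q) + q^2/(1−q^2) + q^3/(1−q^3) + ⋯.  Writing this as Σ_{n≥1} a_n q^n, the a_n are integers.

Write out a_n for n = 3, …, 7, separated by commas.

2, 3, 2, 4, 2

q^3  k|3↦f(k): 1:1 3:1  a_3=2
[q^4] f(1)=1,f(2)=1,f(4)=1 ⇒ 3
q^5  k|5↦f(k): 5:1 1:1  a_5=2
[q^6] f(6)=1,f(3)=1,f(2)=1,f(1)=1 ⇒ 4
d|7:{1,7}  Σf=1+1=2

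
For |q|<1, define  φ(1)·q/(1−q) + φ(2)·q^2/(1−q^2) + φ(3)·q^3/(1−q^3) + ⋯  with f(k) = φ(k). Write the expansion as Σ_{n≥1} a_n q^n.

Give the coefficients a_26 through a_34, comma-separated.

d|26:{26,13,2,1}  Σφ=12+12+1+1=26
[q^27] φ(1)=1,φ(3)=2,φ(9)=6,φ(27)=18 ⇒ 27
n=28: 28·1 14·2 7·4 4·7 2·14 1·28  φ→[12+6+6+2+1+1]=28
[q^29] φ(1)=1,φ(29)=28 ⇒ 29
n=30: 1·30 2·15 3·10 5·6 6·5 10·3 15·2 30·1  φ→[1+1+2+4+2+4+8+8]=30
n=31: 1·31 31·1  φ→[1+30]=31
[q^32] φ(32)=16,φ(16)=8,φ(8)=4,φ(4)=2,φ(2)=1,φ(1)=1 ⇒ 32
[q^33] φ(1)=1,φ(3)=2,φ(11)=10,φ(33)=20 ⇒ 33
q^34  k|34↦φ(k): 34:16 17:16 2:1 1:1  a_34=34

26, 27, 28, 29, 30, 31, 32, 33, 34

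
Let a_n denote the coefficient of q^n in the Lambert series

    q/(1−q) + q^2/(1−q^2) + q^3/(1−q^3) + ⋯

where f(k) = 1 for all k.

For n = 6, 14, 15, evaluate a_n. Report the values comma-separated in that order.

[q^6] f(6)=1,f(3)=1,f(2)=1,f(1)=1 ⇒ 4
q^14  k|14↦f(k): 14:1 7:1 2:1 1:1  a_14=4
q^15  k|15↦f(k): 1:1 3:1 5:1 15:1  a_15=4

4, 4, 4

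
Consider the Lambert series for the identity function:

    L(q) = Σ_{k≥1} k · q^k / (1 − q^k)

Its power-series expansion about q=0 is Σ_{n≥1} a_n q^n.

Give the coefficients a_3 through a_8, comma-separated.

q^3  k|3↦f(k): 1:1 3:3  a_3=4
n=4: 4·1 2·2 1·4  f→[4+2+1]=7
d|5:{1,5}  Σf=1+5=6
[q^6] f(1)=1,f(2)=2,f(3)=3,f(6)=6 ⇒ 12
q^7  k|7↦f(k): 7:7 1:1  a_7=8
q^8  k|8↦f(k): 8:8 4:4 2:2 1:1  a_8=15

4, 7, 6, 12, 8, 15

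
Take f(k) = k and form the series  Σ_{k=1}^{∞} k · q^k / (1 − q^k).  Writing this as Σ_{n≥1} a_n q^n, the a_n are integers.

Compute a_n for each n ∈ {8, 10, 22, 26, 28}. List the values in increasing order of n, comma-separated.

d|8:{8,4,2,1}  Σf=8+4+2+1=15
q^10  k|10↦f(k): 10:10 5:5 2:2 1:1  a_10=18
q^22  k|22↦f(k): 1:1 2:2 11:11 22:22  a_22=36
[q^26] f(26)=26,f(13)=13,f(2)=2,f(1)=1 ⇒ 42
n=28: 1·28 2·14 4·7 7·4 14·2 28·1  f→[1+2+4+7+14+28]=56

15, 18, 36, 42, 56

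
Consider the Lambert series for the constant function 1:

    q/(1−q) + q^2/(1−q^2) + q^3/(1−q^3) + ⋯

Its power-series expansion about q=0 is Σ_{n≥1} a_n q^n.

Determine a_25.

a_25 = 3

q^25  k|25↦f(k): 1:1 5:1 25:1  a_25=3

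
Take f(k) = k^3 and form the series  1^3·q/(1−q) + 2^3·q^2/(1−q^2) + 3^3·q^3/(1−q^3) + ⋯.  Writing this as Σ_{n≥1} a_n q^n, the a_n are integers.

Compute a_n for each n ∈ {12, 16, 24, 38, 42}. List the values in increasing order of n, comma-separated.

2044, 4681, 16380, 61740, 86688

q^12  k|12↦f(k): 1:1 2:8 3:27 4:64 6:216 12:1728  a_12=2044
n=16: 16·1 8·2 4·4 2·8 1·16  f→[4096+512+64+8+1]=4681
d|24:{24,12,8,6,4,3,2,1}  Σf=13824+1728+512+216+64+27+8+1=16380
q^38  k|38↦f(k): 1:1 2:8 19:6859 38:54872  a_38=61740
n=42: 42·1 21·2 14·3 7·6 6·7 3·14 2·21 1·42  f→[74088+9261+2744+343+216+27+8+1]=86688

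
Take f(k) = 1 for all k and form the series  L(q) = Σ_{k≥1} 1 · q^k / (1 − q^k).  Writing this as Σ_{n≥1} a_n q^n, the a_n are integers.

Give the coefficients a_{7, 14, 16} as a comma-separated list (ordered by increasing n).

d|7:{1,7}  Σf=1+1=2
[q^14] f(14)=1,f(7)=1,f(2)=1,f(1)=1 ⇒ 4
[q^16] f(16)=1,f(8)=1,f(4)=1,f(2)=1,f(1)=1 ⇒ 5

2, 4, 5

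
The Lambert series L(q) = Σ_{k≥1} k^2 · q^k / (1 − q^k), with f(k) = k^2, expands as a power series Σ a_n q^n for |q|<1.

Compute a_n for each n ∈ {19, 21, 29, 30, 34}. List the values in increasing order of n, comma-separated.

d|19:{1,19}  Σf=1+361=362
q^21  k|21↦f(k): 21:441 7:49 3:9 1:1  a_21=500
d|29:{1,29}  Σf=1+841=842
n=30: 30·1 15·2 10·3 6·5 5·6 3·10 2·15 1·30  f→[900+225+100+36+25+9+4+1]=1300
n=34: 34·1 17·2 2·17 1·34  f→[1156+289+4+1]=1450

362, 500, 842, 1300, 1450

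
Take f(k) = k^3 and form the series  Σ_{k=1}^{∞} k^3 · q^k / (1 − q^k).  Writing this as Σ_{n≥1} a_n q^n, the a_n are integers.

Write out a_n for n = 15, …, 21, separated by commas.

3528, 4681, 4914, 6813, 6860, 9198, 9632

q^15  k|15↦f(k): 1:1 3:27 5:125 15:3375  a_15=3528
d|16:{1,2,4,8,16}  Σf=1+8+64+512+4096=4681
[q^17] f(1)=1,f(17)=4913 ⇒ 4914
d|18:{18,9,6,3,2,1}  Σf=5832+729+216+27+8+1=6813
n=19: 19·1 1·19  f→[6859+1]=6860
q^20  k|20↦f(k): 1:1 2:8 4:64 5:125 10:1000 20:8000  a_20=9198
n=21: 21·1 7·3 3·7 1·21  f→[9261+343+27+1]=9632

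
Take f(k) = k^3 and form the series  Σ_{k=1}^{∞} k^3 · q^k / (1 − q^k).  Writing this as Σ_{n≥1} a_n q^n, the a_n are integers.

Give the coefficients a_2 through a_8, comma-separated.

9, 28, 73, 126, 252, 344, 585

[q^2] f(1)=1,f(2)=8 ⇒ 9
n=3: 1·3 3·1  f→[1+27]=28
q^4  k|4↦f(k): 4:64 2:8 1:1  a_4=73
[q^5] f(5)=125,f(1)=1 ⇒ 126
[q^6] f(6)=216,f(3)=27,f(2)=8,f(1)=1 ⇒ 252
n=7: 1·7 7·1  f→[1+343]=344
n=8: 8·1 4·2 2·4 1·8  f→[512+64+8+1]=585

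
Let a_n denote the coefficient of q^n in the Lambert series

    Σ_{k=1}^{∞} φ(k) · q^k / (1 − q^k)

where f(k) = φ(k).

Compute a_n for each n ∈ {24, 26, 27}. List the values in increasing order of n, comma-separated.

q^24  k|24↦φ(k): 24:8 12:4 8:4 6:2 4:2 3:2 2:1 1:1  a_24=24
d|26:{1,2,13,26}  Σφ=1+1+12+12=26
q^27  k|27↦φ(k): 1:1 3:2 9:6 27:18  a_27=27

24, 26, 27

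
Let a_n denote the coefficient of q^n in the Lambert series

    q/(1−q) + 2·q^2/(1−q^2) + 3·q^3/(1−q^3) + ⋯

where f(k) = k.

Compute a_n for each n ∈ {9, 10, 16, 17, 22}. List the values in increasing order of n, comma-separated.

d|9:{1,3,9}  Σf=1+3+9=13
q^10  k|10↦f(k): 10:10 5:5 2:2 1:1  a_10=18
[q^16] f(1)=1,f(2)=2,f(4)=4,f(8)=8,f(16)=16 ⇒ 31
d|17:{17,1}  Σf=17+1=18
[q^22] f(22)=22,f(11)=11,f(2)=2,f(1)=1 ⇒ 36

13, 18, 31, 18, 36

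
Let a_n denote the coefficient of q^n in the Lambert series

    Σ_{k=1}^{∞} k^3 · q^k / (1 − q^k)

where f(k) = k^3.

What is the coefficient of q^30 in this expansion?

d|30:{1,2,3,5,6,10,15,30}  Σf=1+8+27+125+216+1000+3375+27000=31752

a_30 = 31752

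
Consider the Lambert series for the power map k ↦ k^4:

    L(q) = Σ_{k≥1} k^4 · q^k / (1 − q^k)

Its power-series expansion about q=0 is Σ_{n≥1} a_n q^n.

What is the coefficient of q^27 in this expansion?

q^27  k|27↦f(k): 1:1 3:81 9:6561 27:531441  a_27=538084

a_27 = 538084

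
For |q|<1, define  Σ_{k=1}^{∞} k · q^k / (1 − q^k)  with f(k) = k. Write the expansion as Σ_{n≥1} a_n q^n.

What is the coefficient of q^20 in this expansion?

d|20:{1,2,4,5,10,20}  Σf=1+2+4+5+10+20=42

a_20 = 42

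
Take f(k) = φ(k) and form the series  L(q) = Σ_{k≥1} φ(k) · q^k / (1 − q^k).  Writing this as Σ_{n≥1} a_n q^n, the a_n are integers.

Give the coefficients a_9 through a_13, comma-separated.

n=9: 9·1 3·3 1·9  φ→[6+2+1]=9
q^10  k|10↦φ(k): 1:1 2:1 5:4 10:4  a_10=10
q^11  k|11↦φ(k): 11:10 1:1  a_11=11
[q^12] φ(12)=4,φ(6)=2,φ(4)=2,φ(3)=2,φ(2)=1,φ(1)=1 ⇒ 12
[q^13] φ(1)=1,φ(13)=12 ⇒ 13

9, 10, 11, 12, 13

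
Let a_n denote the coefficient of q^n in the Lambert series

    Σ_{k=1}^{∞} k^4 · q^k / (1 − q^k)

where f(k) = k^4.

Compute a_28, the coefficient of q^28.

a_28 = 655746

[q^28] f(28)=614656,f(14)=38416,f(7)=2401,f(4)=256,f(2)=16,f(1)=1 ⇒ 655746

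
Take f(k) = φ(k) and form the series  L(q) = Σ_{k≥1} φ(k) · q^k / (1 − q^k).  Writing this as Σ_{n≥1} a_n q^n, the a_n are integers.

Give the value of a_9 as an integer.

n=9: 9·1 3·3 1·9  φ→[6+2+1]=9

a_9 = 9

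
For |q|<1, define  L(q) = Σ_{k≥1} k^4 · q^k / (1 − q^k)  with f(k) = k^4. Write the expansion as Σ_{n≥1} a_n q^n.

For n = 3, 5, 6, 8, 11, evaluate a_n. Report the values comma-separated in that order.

82, 626, 1394, 4369, 14642

q^3  k|3↦f(k): 3:81 1:1  a_3=82
q^5  k|5↦f(k): 1:1 5:625  a_5=626
d|6:{6,3,2,1}  Σf=1296+81+16+1=1394
[q^8] f(8)=4096,f(4)=256,f(2)=16,f(1)=1 ⇒ 4369
n=11: 11·1 1·11  f→[14641+1]=14642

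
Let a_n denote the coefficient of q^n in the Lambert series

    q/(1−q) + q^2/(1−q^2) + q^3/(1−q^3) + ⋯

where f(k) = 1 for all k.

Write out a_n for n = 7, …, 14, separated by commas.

2, 4, 3, 4, 2, 6, 2, 4

d|7:{7,1}  Σf=1+1=2
n=8: 8·1 4·2 2·4 1·8  f→[1+1+1+1]=4
[q^9] f(1)=1,f(3)=1,f(9)=1 ⇒ 3
d|10:{1,2,5,10}  Σf=1+1+1+1=4
d|11:{1,11}  Σf=1+1=2
d|12:{12,6,4,3,2,1}  Σf=1+1+1+1+1+1=6
n=13: 13·1 1·13  f→[1+1]=2
n=14: 14·1 7·2 2·7 1·14  f→[1+1+1+1]=4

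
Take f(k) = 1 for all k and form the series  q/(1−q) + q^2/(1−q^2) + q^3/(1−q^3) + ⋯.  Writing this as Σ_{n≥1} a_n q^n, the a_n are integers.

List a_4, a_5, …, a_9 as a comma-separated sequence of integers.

d|4:{1,2,4}  Σf=1+1+1=3
n=5: 5·1 1·5  f→[1+1]=2
[q^6] f(1)=1,f(2)=1,f(3)=1,f(6)=1 ⇒ 4
q^7  k|7↦f(k): 7:1 1:1  a_7=2
[q^8] f(8)=1,f(4)=1,f(2)=1,f(1)=1 ⇒ 4
[q^9] f(1)=1,f(3)=1,f(9)=1 ⇒ 3

3, 2, 4, 2, 4, 3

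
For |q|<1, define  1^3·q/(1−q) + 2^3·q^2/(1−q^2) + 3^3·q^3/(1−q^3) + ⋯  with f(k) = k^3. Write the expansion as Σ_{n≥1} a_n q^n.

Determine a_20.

a_20 = 9198

n=20: 20·1 10·2 5·4 4·5 2·10 1·20  f→[8000+1000+125+64+8+1]=9198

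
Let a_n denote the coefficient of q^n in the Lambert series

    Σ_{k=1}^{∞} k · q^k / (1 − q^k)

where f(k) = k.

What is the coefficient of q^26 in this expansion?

q^26  k|26↦f(k): 26:26 13:13 2:2 1:1  a_26=42

a_26 = 42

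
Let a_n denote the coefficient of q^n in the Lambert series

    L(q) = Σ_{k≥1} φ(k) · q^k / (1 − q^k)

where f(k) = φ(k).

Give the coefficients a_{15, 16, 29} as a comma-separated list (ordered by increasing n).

d|15:{15,5,3,1}  Σφ=8+4+2+1=15
d|16:{16,8,4,2,1}  Σφ=8+4+2+1+1=16
d|29:{1,29}  Σφ=1+28=29

15, 16, 29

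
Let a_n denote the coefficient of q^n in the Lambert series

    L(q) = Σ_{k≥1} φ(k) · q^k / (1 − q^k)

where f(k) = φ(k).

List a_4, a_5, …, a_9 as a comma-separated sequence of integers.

n=4: 4·1 2·2 1·4  φ→[2+1+1]=4
q^5  k|5↦φ(k): 5:4 1:1  a_5=5
n=6: 1·6 2·3 3·2 6·1  φ→[1+1+2+2]=6
q^7  k|7↦φ(k): 1:1 7:6  a_7=7
q^8  k|8↦φ(k): 1:1 2:1 4:2 8:4  a_8=8
n=9: 9·1 3·3 1·9  φ→[6+2+1]=9

4, 5, 6, 7, 8, 9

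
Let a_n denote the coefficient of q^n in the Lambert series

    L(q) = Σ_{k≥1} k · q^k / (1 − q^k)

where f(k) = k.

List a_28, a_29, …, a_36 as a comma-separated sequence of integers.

[q^28] f(1)=1,f(2)=2,f(4)=4,f(7)=7,f(14)=14,f(28)=28 ⇒ 56
q^29  k|29↦f(k): 29:29 1:1  a_29=30
n=30: 30·1 15·2 10·3 6·5 5·6 3·10 2·15 1·30  f→[30+15+10+6+5+3+2+1]=72
d|31:{31,1}  Σf=31+1=32
q^32  k|32↦f(k): 1:1 2:2 4:4 8:8 16:16 32:32  a_32=63
n=33: 1·33 3·11 11·3 33·1  f→[1+3+11+33]=48
d|34:{1,2,17,34}  Σf=1+2+17+34=54
n=35: 35·1 7·5 5·7 1·35  f→[35+7+5+1]=48
n=36: 36·1 18·2 12·3 9·4 6·6 4·9 3·12 2·18 1·36  f→[36+18+12+9+6+4+3+2+1]=91

56, 30, 72, 32, 63, 48, 54, 48, 91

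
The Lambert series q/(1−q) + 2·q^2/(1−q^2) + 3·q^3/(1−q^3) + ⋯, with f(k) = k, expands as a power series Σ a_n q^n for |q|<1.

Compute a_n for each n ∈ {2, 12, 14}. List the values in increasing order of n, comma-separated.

3, 28, 24

[q^2] f(2)=2,f(1)=1 ⇒ 3
n=12: 1·12 2·6 3·4 4·3 6·2 12·1  f→[1+2+3+4+6+12]=28
d|14:{1,2,7,14}  Σf=1+2+7+14=24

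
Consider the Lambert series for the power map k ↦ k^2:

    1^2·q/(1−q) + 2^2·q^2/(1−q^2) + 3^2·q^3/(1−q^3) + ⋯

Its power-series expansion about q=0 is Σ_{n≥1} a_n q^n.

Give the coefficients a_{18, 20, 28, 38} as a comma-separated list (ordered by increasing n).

455, 546, 1050, 1810

d|18:{1,2,3,6,9,18}  Σf=1+4+9+36+81+324=455
n=20: 20·1 10·2 5·4 4·5 2·10 1·20  f→[400+100+25+16+4+1]=546
[q^28] f(1)=1,f(2)=4,f(4)=16,f(7)=49,f(14)=196,f(28)=784 ⇒ 1050
n=38: 1·38 2·19 19·2 38·1  f→[1+4+361+1444]=1810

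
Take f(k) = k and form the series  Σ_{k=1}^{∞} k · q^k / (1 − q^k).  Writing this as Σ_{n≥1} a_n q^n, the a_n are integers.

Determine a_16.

q^16  k|16↦f(k): 16:16 8:8 4:4 2:2 1:1  a_16=31

a_16 = 31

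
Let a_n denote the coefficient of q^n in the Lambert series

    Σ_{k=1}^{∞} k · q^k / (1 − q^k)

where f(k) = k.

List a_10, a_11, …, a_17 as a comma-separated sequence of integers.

q^10  k|10↦f(k): 10:10 5:5 2:2 1:1  a_10=18
n=11: 1·11 11·1  f→[1+11]=12
n=12: 1·12 2·6 3·4 4·3 6·2 12·1  f→[1+2+3+4+6+12]=28
n=13: 13·1 1·13  f→[13+1]=14
[q^14] f(14)=14,f(7)=7,f(2)=2,f(1)=1 ⇒ 24
q^15  k|15↦f(k): 1:1 3:3 5:5 15:15  a_15=24
n=16: 1·16 2·8 4·4 8·2 16·1  f→[1+2+4+8+16]=31
n=17: 17·1 1·17  f→[17+1]=18

18, 12, 28, 14, 24, 24, 31, 18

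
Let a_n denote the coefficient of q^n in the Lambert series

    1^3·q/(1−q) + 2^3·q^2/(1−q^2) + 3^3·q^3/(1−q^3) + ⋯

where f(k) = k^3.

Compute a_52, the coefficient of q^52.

a_52 = 160454

d|52:{1,2,4,13,26,52}  Σf=1+8+64+2197+17576+140608=160454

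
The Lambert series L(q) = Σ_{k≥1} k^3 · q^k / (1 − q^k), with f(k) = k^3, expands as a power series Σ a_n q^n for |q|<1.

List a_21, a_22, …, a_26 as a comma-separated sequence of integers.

9632, 11988, 12168, 16380, 15751, 19782

q^21  k|21↦f(k): 1:1 3:27 7:343 21:9261  a_21=9632
d|22:{1,2,11,22}  Σf=1+8+1331+10648=11988
d|23:{1,23}  Σf=1+12167=12168
n=24: 24·1 12·2 8·3 6·4 4·6 3·8 2·12 1·24  f→[13824+1728+512+216+64+27+8+1]=16380
d|25:{25,5,1}  Σf=15625+125+1=15751
n=26: 26·1 13·2 2·13 1·26  f→[17576+2197+8+1]=19782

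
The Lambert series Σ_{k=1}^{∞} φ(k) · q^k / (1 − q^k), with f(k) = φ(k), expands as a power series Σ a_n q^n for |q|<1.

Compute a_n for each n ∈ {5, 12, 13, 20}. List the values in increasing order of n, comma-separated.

[q^5] φ(5)=4,φ(1)=1 ⇒ 5
n=12: 1·12 2·6 3·4 4·3 6·2 12·1  φ→[1+1+2+2+2+4]=12
d|13:{13,1}  Σφ=12+1=13
q^20  k|20↦φ(k): 1:1 2:1 4:2 5:4 10:4 20:8  a_20=20

5, 12, 13, 20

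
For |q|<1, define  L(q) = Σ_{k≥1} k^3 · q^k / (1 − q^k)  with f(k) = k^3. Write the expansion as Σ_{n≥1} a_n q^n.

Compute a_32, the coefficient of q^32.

q^32  k|32↦f(k): 32:32768 16:4096 8:512 4:64 2:8 1:1  a_32=37449

a_32 = 37449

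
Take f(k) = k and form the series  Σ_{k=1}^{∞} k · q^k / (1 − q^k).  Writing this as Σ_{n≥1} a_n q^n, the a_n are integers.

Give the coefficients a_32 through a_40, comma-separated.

d|32:{1,2,4,8,16,32}  Σf=1+2+4+8+16+32=63
q^33  k|33↦f(k): 33:33 11:11 3:3 1:1  a_33=48
q^34  k|34↦f(k): 34:34 17:17 2:2 1:1  a_34=54
q^35  k|35↦f(k): 1:1 5:5 7:7 35:35  a_35=48
n=36: 36·1 18·2 12·3 9·4 6·6 4·9 3·12 2·18 1·36  f→[36+18+12+9+6+4+3+2+1]=91
n=37: 1·37 37·1  f→[1+37]=38
[q^38] f(1)=1,f(2)=2,f(19)=19,f(38)=38 ⇒ 60
[q^39] f(39)=39,f(13)=13,f(3)=3,f(1)=1 ⇒ 56
[q^40] f(1)=1,f(2)=2,f(4)=4,f(5)=5,f(8)=8,f(10)=10,f(20)=20,f(40)=40 ⇒ 90

63, 48, 54, 48, 91, 38, 60, 56, 90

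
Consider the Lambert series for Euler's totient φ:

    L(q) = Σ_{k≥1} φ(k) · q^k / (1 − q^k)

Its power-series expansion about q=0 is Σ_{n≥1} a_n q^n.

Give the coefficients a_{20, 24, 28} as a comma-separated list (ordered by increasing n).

n=20: 20·1 10·2 5·4 4·5 2·10 1·20  φ→[8+4+4+2+1+1]=20
q^24  k|24↦φ(k): 1:1 2:1 3:2 4:2 6:2 8:4 12:4 24:8  a_24=24
q^28  k|28↦φ(k): 1:1 2:1 4:2 7:6 14:6 28:12  a_28=28

20, 24, 28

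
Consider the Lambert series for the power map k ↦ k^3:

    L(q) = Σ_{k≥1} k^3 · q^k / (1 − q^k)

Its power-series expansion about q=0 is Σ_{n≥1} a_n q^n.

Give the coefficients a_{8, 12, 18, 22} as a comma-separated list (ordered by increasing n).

585, 2044, 6813, 11988

n=8: 1·8 2·4 4·2 8·1  f→[1+8+64+512]=585
n=12: 1·12 2·6 3·4 4·3 6·2 12·1  f→[1+8+27+64+216+1728]=2044
[q^18] f(1)=1,f(2)=8,f(3)=27,f(6)=216,f(9)=729,f(18)=5832 ⇒ 6813
q^22  k|22↦f(k): 1:1 2:8 11:1331 22:10648  a_22=11988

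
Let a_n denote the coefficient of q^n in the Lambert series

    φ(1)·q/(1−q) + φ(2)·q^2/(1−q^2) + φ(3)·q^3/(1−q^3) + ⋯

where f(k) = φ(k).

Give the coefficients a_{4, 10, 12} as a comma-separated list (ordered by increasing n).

d|4:{1,2,4}  Σφ=1+1+2=4
[q^10] φ(10)=4,φ(5)=4,φ(2)=1,φ(1)=1 ⇒ 10
d|12:{12,6,4,3,2,1}  Σφ=4+2+2+2+1+1=12

4, 10, 12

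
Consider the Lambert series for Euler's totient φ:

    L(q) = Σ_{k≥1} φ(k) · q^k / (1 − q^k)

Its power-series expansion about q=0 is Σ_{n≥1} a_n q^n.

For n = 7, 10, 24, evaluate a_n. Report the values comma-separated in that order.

q^7  k|7↦φ(k): 1:1 7:6  a_7=7
n=10: 1·10 2·5 5·2 10·1  φ→[1+1+4+4]=10
q^24  k|24↦φ(k): 1:1 2:1 3:2 4:2 6:2 8:4 12:4 24:8  a_24=24

7, 10, 24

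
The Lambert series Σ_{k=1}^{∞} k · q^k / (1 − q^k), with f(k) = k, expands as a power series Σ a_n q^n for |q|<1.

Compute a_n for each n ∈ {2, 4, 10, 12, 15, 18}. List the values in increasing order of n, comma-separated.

n=2: 2·1 1·2  f→[2+1]=3
[q^4] f(4)=4,f(2)=2,f(1)=1 ⇒ 7
n=10: 10·1 5·2 2·5 1·10  f→[10+5+2+1]=18
d|12:{1,2,3,4,6,12}  Σf=1+2+3+4+6+12=28
[q^15] f(1)=1,f(3)=3,f(5)=5,f(15)=15 ⇒ 24
q^18  k|18↦f(k): 18:18 9:9 6:6 3:3 2:2 1:1  a_18=39

3, 7, 18, 28, 24, 39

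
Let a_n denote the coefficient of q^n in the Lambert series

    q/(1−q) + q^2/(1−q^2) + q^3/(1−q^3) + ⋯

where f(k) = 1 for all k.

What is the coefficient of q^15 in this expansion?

n=15: 1·15 3·5 5·3 15·1  f→[1+1+1+1]=4

a_15 = 4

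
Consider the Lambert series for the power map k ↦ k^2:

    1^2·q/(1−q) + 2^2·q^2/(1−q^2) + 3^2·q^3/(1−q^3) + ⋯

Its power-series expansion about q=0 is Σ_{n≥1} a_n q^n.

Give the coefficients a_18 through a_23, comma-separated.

455, 362, 546, 500, 610, 530

q^18  k|18↦f(k): 18:324 9:81 6:36 3:9 2:4 1:1  a_18=455
q^19  k|19↦f(k): 1:1 19:361  a_19=362
d|20:{1,2,4,5,10,20}  Σf=1+4+16+25+100+400=546
q^21  k|21↦f(k): 21:441 7:49 3:9 1:1  a_21=500
n=22: 1·22 2·11 11·2 22·1  f→[1+4+121+484]=610
[q^23] f(1)=1,f(23)=529 ⇒ 530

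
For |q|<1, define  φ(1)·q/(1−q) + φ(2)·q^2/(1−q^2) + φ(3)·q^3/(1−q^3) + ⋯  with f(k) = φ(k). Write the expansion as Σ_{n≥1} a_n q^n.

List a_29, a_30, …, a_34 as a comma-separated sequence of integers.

n=29: 29·1 1·29  φ→[28+1]=29
q^30  k|30↦φ(k): 1:1 2:1 3:2 5:4 6:2 10:4 15:8 30:8  a_30=30
[q^31] φ(1)=1,φ(31)=30 ⇒ 31
[q^32] φ(1)=1,φ(2)=1,φ(4)=2,φ(8)=4,φ(16)=8,φ(32)=16 ⇒ 32
d|33:{1,3,11,33}  Σφ=1+2+10+20=33
[q^34] φ(34)=16,φ(17)=16,φ(2)=1,φ(1)=1 ⇒ 34

29, 30, 31, 32, 33, 34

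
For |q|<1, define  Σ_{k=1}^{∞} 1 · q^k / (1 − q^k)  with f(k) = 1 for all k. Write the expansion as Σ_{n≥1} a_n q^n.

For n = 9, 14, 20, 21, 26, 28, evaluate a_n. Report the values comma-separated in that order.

3, 4, 6, 4, 4, 6

n=9: 1·9 3·3 9·1  f→[1+1+1]=3
q^14  k|14↦f(k): 14:1 7:1 2:1 1:1  a_14=4
d|20:{1,2,4,5,10,20}  Σf=1+1+1+1+1+1=6
n=21: 1·21 3·7 7·3 21·1  f→[1+1+1+1]=4
q^26  k|26↦f(k): 1:1 2:1 13:1 26:1  a_26=4
[q^28] f(28)=1,f(14)=1,f(7)=1,f(4)=1,f(2)=1,f(1)=1 ⇒ 6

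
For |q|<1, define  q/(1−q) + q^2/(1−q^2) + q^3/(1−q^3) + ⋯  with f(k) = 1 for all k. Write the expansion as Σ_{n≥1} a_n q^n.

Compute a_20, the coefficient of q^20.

d|20:{1,2,4,5,10,20}  Σf=1+1+1+1+1+1=6

a_20 = 6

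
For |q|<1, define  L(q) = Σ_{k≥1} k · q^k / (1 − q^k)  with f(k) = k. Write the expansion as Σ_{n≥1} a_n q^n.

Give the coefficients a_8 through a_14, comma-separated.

[q^8] f(8)=8,f(4)=4,f(2)=2,f(1)=1 ⇒ 15
d|9:{9,3,1}  Σf=9+3+1=13
q^10  k|10↦f(k): 10:10 5:5 2:2 1:1  a_10=18
q^11  k|11↦f(k): 1:1 11:11  a_11=12
d|12:{1,2,3,4,6,12}  Σf=1+2+3+4+6+12=28
d|13:{13,1}  Σf=13+1=14
[q^14] f(14)=14,f(7)=7,f(2)=2,f(1)=1 ⇒ 24

15, 13, 18, 12, 28, 14, 24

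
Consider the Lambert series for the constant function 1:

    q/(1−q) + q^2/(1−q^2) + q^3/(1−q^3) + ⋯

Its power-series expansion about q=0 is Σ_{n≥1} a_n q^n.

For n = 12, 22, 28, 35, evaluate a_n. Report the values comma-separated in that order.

n=12: 1·12 2·6 3·4 4·3 6·2 12·1  f→[1+1+1+1+1+1]=6
n=22: 1·22 2·11 11·2 22·1  f→[1+1+1+1]=4
d|28:{28,14,7,4,2,1}  Σf=1+1+1+1+1+1=6
q^35  k|35↦f(k): 1:1 5:1 7:1 35:1  a_35=4

6, 4, 6, 4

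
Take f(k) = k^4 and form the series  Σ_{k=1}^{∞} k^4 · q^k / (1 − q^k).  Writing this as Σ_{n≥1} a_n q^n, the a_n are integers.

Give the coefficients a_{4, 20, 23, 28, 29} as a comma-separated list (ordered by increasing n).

[q^4] f(1)=1,f(2)=16,f(4)=256 ⇒ 273
n=20: 1·20 2·10 4·5 5·4 10·2 20·1  f→[1+16+256+625+10000+160000]=170898
d|23:{1,23}  Σf=1+279841=279842
q^28  k|28↦f(k): 1:1 2:16 4:256 7:2401 14:38416 28:614656  a_28=655746
q^29  k|29↦f(k): 1:1 29:707281  a_29=707282

273, 170898, 279842, 655746, 707282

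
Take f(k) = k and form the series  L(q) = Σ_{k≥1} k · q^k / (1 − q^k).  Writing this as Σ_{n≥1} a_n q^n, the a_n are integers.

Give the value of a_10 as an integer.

a_10 = 18

d|10:{1,2,5,10}  Σf=1+2+5+10=18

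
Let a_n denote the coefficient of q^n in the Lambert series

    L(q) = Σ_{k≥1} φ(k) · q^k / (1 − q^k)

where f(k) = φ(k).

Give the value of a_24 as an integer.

[q^24] φ(1)=1,φ(2)=1,φ(3)=2,φ(4)=2,φ(6)=2,φ(8)=4,φ(12)=4,φ(24)=8 ⇒ 24

a_24 = 24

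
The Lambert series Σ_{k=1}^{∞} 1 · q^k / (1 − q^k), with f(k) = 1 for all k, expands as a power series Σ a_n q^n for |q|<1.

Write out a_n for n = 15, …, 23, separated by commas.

[q^15] f(15)=1,f(5)=1,f(3)=1,f(1)=1 ⇒ 4
n=16: 1·16 2·8 4·4 8·2 16·1  f→[1+1+1+1+1]=5
q^17  k|17↦f(k): 17:1 1:1  a_17=2
d|18:{1,2,3,6,9,18}  Σf=1+1+1+1+1+1=6
q^19  k|19↦f(k): 19:1 1:1  a_19=2
d|20:{20,10,5,4,2,1}  Σf=1+1+1+1+1+1=6
[q^21] f(1)=1,f(3)=1,f(7)=1,f(21)=1 ⇒ 4
q^22  k|22↦f(k): 1:1 2:1 11:1 22:1  a_22=4
n=23: 23·1 1·23  f→[1+1]=2

4, 5, 2, 6, 2, 6, 4, 4, 2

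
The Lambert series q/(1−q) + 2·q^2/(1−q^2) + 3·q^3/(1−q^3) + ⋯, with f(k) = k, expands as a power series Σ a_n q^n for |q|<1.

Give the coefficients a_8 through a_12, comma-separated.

15, 13, 18, 12, 28

[q^8] f(8)=8,f(4)=4,f(2)=2,f(1)=1 ⇒ 15
n=9: 1·9 3·3 9·1  f→[1+3+9]=13
d|10:{10,5,2,1}  Σf=10+5+2+1=18
d|11:{1,11}  Σf=1+11=12
n=12: 12·1 6·2 4·3 3·4 2·6 1·12  f→[12+6+4+3+2+1]=28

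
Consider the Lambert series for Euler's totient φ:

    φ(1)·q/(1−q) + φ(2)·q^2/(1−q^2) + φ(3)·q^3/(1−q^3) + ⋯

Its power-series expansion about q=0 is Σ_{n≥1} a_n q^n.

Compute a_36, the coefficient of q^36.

[q^36] φ(36)=12,φ(18)=6,φ(12)=4,φ(9)=6,φ(6)=2,φ(4)=2,φ(3)=2,φ(2)=1,φ(1)=1 ⇒ 36

a_36 = 36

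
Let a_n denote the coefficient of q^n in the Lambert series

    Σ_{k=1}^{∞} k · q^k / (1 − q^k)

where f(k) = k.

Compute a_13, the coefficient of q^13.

a_13 = 14

[q^13] f(1)=1,f(13)=13 ⇒ 14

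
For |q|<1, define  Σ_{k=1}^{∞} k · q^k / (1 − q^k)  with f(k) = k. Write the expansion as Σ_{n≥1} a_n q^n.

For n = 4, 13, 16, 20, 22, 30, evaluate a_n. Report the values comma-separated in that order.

7, 14, 31, 42, 36, 72

[q^4] f(1)=1,f(2)=2,f(4)=4 ⇒ 7
d|13:{13,1}  Σf=13+1=14
[q^16] f(16)=16,f(8)=8,f(4)=4,f(2)=2,f(1)=1 ⇒ 31
d|20:{1,2,4,5,10,20}  Σf=1+2+4+5+10+20=42
d|22:{1,2,11,22}  Σf=1+2+11+22=36
n=30: 30·1 15·2 10·3 6·5 5·6 3·10 2·15 1·30  f→[30+15+10+6+5+3+2+1]=72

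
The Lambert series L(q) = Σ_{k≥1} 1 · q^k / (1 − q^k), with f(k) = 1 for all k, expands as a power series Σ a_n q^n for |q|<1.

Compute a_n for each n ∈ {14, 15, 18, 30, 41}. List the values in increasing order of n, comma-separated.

n=14: 14·1 7·2 2·7 1·14  f→[1+1+1+1]=4
d|15:{15,5,3,1}  Σf=1+1+1+1=4
q^18  k|18↦f(k): 18:1 9:1 6:1 3:1 2:1 1:1  a_18=6
q^30  k|30↦f(k): 1:1 2:1 3:1 5:1 6:1 10:1 15:1 30:1  a_30=8
q^41  k|41↦f(k): 1:1 41:1  a_41=2

4, 4, 6, 8, 2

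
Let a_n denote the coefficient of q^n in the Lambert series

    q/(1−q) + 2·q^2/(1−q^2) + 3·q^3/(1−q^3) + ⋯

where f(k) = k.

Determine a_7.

a_7 = 8

[q^7] f(1)=1,f(7)=7 ⇒ 8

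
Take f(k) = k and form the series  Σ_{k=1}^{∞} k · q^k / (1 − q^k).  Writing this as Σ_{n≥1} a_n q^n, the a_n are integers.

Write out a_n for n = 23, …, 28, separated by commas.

d|23:{1,23}  Σf=1+23=24
d|24:{24,12,8,6,4,3,2,1}  Σf=24+12+8+6+4+3+2+1=60
n=25: 25·1 5·5 1·25  f→[25+5+1]=31
q^26  k|26↦f(k): 1:1 2:2 13:13 26:26  a_26=42
q^27  k|27↦f(k): 1:1 3:3 9:9 27:27  a_27=40
n=28: 28·1 14·2 7·4 4·7 2·14 1·28  f→[28+14+7+4+2+1]=56

24, 60, 31, 42, 40, 56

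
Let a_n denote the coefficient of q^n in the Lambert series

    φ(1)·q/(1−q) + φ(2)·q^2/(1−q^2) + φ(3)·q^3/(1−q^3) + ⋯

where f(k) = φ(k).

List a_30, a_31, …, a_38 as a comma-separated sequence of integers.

[q^30] φ(1)=1,φ(2)=1,φ(3)=2,φ(5)=4,φ(6)=2,φ(10)=4,φ(15)=8,φ(30)=8 ⇒ 30
q^31  k|31↦φ(k): 1:1 31:30  a_31=31
n=32: 32·1 16·2 8·4 4·8 2·16 1·32  φ→[16+8+4+2+1+1]=32
q^33  k|33↦φ(k): 1:1 3:2 11:10 33:20  a_33=33
[q^34] φ(34)=16,φ(17)=16,φ(2)=1,φ(1)=1 ⇒ 34
q^35  k|35↦φ(k): 1:1 5:4 7:6 35:24  a_35=35
d|36:{36,18,12,9,6,4,3,2,1}  Σφ=12+6+4+6+2+2+2+1+1=36
[q^37] φ(37)=36,φ(1)=1 ⇒ 37
q^38  k|38↦φ(k): 38:18 19:18 2:1 1:1  a_38=38

30, 31, 32, 33, 34, 35, 36, 37, 38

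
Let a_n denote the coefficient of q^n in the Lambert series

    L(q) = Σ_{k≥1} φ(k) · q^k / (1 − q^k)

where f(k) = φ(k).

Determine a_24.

q^24  k|24↦φ(k): 24:8 12:4 8:4 6:2 4:2 3:2 2:1 1:1  a_24=24

a_24 = 24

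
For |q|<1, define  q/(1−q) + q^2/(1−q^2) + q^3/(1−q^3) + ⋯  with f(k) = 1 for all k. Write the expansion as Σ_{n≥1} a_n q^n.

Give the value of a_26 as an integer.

a_26 = 4

q^26  k|26↦f(k): 26:1 13:1 2:1 1:1  a_26=4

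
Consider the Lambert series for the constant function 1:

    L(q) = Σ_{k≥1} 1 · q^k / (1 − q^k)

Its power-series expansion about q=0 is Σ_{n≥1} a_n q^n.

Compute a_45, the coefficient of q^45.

[q^45] f(45)=1,f(15)=1,f(9)=1,f(5)=1,f(3)=1,f(1)=1 ⇒ 6

a_45 = 6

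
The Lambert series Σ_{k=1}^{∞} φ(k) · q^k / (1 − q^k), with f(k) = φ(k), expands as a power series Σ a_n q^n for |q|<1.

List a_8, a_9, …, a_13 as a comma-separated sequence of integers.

n=8: 8·1 4·2 2·4 1·8  φ→[4+2+1+1]=8
[q^9] φ(1)=1,φ(3)=2,φ(9)=6 ⇒ 9
n=10: 10·1 5·2 2·5 1·10  φ→[4+4+1+1]=10
d|11:{11,1}  Σφ=10+1=11
q^12  k|12↦φ(k): 1:1 2:1 3:2 4:2 6:2 12:4  a_12=12
[q^13] φ(13)=12,φ(1)=1 ⇒ 13

8, 9, 10, 11, 12, 13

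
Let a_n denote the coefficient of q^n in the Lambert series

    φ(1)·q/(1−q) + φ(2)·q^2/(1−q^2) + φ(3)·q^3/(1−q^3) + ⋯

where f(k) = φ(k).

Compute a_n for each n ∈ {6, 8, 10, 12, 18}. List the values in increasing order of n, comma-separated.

[q^6] φ(6)=2,φ(3)=2,φ(2)=1,φ(1)=1 ⇒ 6
n=8: 1·8 2·4 4·2 8·1  φ→[1+1+2+4]=8
[q^10] φ(1)=1,φ(2)=1,φ(5)=4,φ(10)=4 ⇒ 10
q^12  k|12↦φ(k): 1:1 2:1 3:2 4:2 6:2 12:4  a_12=12
d|18:{1,2,3,6,9,18}  Σφ=1+1+2+2+6+6=18

6, 8, 10, 12, 18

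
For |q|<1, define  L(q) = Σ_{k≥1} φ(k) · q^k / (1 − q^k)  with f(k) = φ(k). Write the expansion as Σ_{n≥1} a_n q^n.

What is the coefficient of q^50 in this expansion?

[q^50] φ(50)=20,φ(25)=20,φ(10)=4,φ(5)=4,φ(2)=1,φ(1)=1 ⇒ 50

a_50 = 50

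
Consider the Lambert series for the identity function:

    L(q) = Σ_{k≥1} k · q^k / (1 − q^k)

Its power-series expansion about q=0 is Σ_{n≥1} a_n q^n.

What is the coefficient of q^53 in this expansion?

d|53:{53,1}  Σf=53+1=54

a_53 = 54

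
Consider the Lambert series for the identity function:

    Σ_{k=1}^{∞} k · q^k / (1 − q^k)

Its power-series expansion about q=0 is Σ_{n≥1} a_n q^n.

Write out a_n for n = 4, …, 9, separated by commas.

7, 6, 12, 8, 15, 13

q^4  k|4↦f(k): 4:4 2:2 1:1  a_4=7
[q^5] f(1)=1,f(5)=5 ⇒ 6
d|6:{6,3,2,1}  Σf=6+3+2+1=12
n=7: 7·1 1·7  f→[7+1]=8
[q^8] f(8)=8,f(4)=4,f(2)=2,f(1)=1 ⇒ 15
n=9: 1·9 3·3 9·1  f→[1+3+9]=13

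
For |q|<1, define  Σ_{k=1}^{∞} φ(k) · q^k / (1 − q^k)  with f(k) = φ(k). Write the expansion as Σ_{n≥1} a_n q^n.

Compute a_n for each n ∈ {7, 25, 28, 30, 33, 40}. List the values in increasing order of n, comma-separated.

n=7: 7·1 1·7  φ→[6+1]=7
q^25  k|25↦φ(k): 1:1 5:4 25:20  a_25=25
n=28: 1·28 2·14 4·7 7·4 14·2 28·1  φ→[1+1+2+6+6+12]=28
q^30  k|30↦φ(k): 1:1 2:1 3:2 5:4 6:2 10:4 15:8 30:8  a_30=30
[q^33] φ(33)=20,φ(11)=10,φ(3)=2,φ(1)=1 ⇒ 33
d|40:{1,2,4,5,8,10,20,40}  Σφ=1+1+2+4+4+4+8+16=40

7, 25, 28, 30, 33, 40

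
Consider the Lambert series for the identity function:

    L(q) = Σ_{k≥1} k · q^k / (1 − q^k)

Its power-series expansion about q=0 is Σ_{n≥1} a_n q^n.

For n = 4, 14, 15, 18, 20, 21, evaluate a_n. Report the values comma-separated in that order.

7, 24, 24, 39, 42, 32

q^4  k|4↦f(k): 4:4 2:2 1:1  a_4=7
d|14:{1,2,7,14}  Σf=1+2+7+14=24
d|15:{15,5,3,1}  Σf=15+5+3+1=24
q^18  k|18↦f(k): 18:18 9:9 6:6 3:3 2:2 1:1  a_18=39
[q^20] f(20)=20,f(10)=10,f(5)=5,f(4)=4,f(2)=2,f(1)=1 ⇒ 42
[q^21] f(21)=21,f(7)=7,f(3)=3,f(1)=1 ⇒ 32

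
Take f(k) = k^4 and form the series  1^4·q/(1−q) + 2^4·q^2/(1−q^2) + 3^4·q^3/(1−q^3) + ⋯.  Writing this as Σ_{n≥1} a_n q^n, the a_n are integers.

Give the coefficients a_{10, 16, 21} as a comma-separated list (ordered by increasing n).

q^10  k|10↦f(k): 1:1 2:16 5:625 10:10000  a_10=10642
q^16  k|16↦f(k): 1:1 2:16 4:256 8:4096 16:65536  a_16=69905
q^21  k|21↦f(k): 1:1 3:81 7:2401 21:194481  a_21=196964

10642, 69905, 196964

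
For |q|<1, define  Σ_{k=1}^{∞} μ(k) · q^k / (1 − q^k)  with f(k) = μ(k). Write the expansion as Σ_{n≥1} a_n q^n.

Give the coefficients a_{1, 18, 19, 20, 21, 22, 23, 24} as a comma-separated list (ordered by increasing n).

[q^1] μ(1)=1 ⇒ 1
[q^18] μ(18)=0,μ(9)=0,μ(6)=1,μ(3)=-1,μ(2)=-1,μ(1)=1 ⇒ 0
q^19  k|19↦μ(k): 1:1 19:-1  a_19=0
n=20: 20·1 10·2 5·4 4·5 2·10 1·20  μ→[0+1+(-1)+0+(-1)+1]=0
d|21:{21,7,3,1}  Σμ=1+(-1)+(-1)+1=0
[q^22] μ(1)=1,μ(2)=-1,μ(11)=-1,μ(22)=1 ⇒ 0
n=23: 23·1 1·23  μ→[(-1)+1]=0
d|24:{1,2,3,4,6,8,12,24}  Σμ=1+(-1)+(-1)+0+1+0+0+0=0

1, 0, 0, 0, 0, 0, 0, 0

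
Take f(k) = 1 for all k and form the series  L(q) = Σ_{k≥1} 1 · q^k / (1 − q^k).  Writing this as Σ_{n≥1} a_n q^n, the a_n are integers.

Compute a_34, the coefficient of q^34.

d|34:{1,2,17,34}  Σf=1+1+1+1=4

a_34 = 4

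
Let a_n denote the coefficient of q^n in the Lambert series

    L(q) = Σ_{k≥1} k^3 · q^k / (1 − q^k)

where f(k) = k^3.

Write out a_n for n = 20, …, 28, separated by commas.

9198, 9632, 11988, 12168, 16380, 15751, 19782, 20440, 25112

q^20  k|20↦f(k): 20:8000 10:1000 5:125 4:64 2:8 1:1  a_20=9198
d|21:{21,7,3,1}  Σf=9261+343+27+1=9632
n=22: 1·22 2·11 11·2 22·1  f→[1+8+1331+10648]=11988
q^23  k|23↦f(k): 1:1 23:12167  a_23=12168
q^24  k|24↦f(k): 24:13824 12:1728 8:512 6:216 4:64 3:27 2:8 1:1  a_24=16380
q^25  k|25↦f(k): 1:1 5:125 25:15625  a_25=15751
q^26  k|26↦f(k): 26:17576 13:2197 2:8 1:1  a_26=19782
n=27: 1·27 3·9 9·3 27·1  f→[1+27+729+19683]=20440
q^28  k|28↦f(k): 28:21952 14:2744 7:343 4:64 2:8 1:1  a_28=25112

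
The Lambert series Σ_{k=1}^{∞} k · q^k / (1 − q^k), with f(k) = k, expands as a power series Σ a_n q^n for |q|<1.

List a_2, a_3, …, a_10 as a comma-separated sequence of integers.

q^2  k|2↦f(k): 2:2 1:1  a_2=3
[q^3] f(3)=3,f(1)=1 ⇒ 4
n=4: 4·1 2·2 1·4  f→[4+2+1]=7
q^5  k|5↦f(k): 5:5 1:1  a_5=6
q^6  k|6↦f(k): 1:1 2:2 3:3 6:6  a_6=12
d|7:{1,7}  Σf=1+7=8
q^8  k|8↦f(k): 8:8 4:4 2:2 1:1  a_8=15
q^9  k|9↦f(k): 1:1 3:3 9:9  a_9=13
q^10  k|10↦f(k): 1:1 2:2 5:5 10:10  a_10=18

3, 4, 7, 6, 12, 8, 15, 13, 18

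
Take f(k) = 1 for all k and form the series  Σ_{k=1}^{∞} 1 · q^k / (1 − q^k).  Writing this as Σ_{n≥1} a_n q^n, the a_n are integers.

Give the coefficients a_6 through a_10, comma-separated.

n=6: 6·1 3·2 2·3 1·6  f→[1+1+1+1]=4
[q^7] f(1)=1,f(7)=1 ⇒ 2
d|8:{8,4,2,1}  Σf=1+1+1+1=4
n=9: 9·1 3·3 1·9  f→[1+1+1]=3
n=10: 10·1 5·2 2·5 1·10  f→[1+1+1+1]=4

4, 2, 4, 3, 4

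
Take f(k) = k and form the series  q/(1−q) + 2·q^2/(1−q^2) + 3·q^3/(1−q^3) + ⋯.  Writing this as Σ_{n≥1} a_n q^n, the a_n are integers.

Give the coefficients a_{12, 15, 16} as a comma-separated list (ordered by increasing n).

q^12  k|12↦f(k): 12:12 6:6 4:4 3:3 2:2 1:1  a_12=28
d|15:{15,5,3,1}  Σf=15+5+3+1=24
n=16: 16·1 8·2 4·4 2·8 1·16  f→[16+8+4+2+1]=31

28, 24, 31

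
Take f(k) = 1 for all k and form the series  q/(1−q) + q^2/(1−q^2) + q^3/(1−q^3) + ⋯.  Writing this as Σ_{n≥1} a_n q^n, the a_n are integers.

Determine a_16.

a_16 = 5

q^16  k|16↦f(k): 16:1 8:1 4:1 2:1 1:1  a_16=5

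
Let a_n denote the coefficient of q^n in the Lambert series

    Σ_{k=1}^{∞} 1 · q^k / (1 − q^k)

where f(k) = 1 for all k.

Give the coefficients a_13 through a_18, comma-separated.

2, 4, 4, 5, 2, 6

[q^13] f(1)=1,f(13)=1 ⇒ 2
d|14:{14,7,2,1}  Σf=1+1+1+1=4
n=15: 15·1 5·3 3·5 1·15  f→[1+1+1+1]=4
d|16:{16,8,4,2,1}  Σf=1+1+1+1+1=5
n=17: 1·17 17·1  f→[1+1]=2
[q^18] f(18)=1,f(9)=1,f(6)=1,f(3)=1,f(2)=1,f(1)=1 ⇒ 6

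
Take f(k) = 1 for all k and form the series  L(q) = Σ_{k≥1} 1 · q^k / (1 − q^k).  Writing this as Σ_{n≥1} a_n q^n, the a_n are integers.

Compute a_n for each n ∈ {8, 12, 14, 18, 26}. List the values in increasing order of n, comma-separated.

q^8  k|8↦f(k): 1:1 2:1 4:1 8:1  a_8=4
q^12  k|12↦f(k): 1:1 2:1 3:1 4:1 6:1 12:1  a_12=6
q^14  k|14↦f(k): 14:1 7:1 2:1 1:1  a_14=4
q^18  k|18↦f(k): 1:1 2:1 3:1 6:1 9:1 18:1  a_18=6
n=26: 26·1 13·2 2·13 1·26  f→[1+1+1+1]=4

4, 6, 4, 6, 4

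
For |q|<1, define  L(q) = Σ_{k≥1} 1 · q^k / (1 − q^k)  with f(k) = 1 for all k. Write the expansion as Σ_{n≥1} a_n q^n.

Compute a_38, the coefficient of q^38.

d|38:{38,19,2,1}  Σf=1+1+1+1=4

a_38 = 4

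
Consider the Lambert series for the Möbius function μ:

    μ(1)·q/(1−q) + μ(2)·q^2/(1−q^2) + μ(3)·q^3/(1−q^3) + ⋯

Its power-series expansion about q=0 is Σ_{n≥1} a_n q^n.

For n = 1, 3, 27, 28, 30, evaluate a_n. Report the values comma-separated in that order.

d|1:{1}  Σμ=1=1
[q^3] μ(1)=1,μ(3)=-1 ⇒ 0
q^27  k|27↦μ(k): 27:0 9:0 3:-1 1:1  a_27=0
[q^28] μ(1)=1,μ(2)=-1,μ(4)=0,μ(7)=-1,μ(14)=1,μ(28)=0 ⇒ 0
n=30: 1·30 2·15 3·10 5·6 6·5 10·3 15·2 30·1  μ→[1+(-1)+(-1)+(-1)+1+1+1+(-1)]=0

1, 0, 0, 0, 0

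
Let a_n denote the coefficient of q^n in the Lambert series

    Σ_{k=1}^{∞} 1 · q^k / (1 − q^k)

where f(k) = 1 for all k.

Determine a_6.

d|6:{1,2,3,6}  Σf=1+1+1+1=4

a_6 = 4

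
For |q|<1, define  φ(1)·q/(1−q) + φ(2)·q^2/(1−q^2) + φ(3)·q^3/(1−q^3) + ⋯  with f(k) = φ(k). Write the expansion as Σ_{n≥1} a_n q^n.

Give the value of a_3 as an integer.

[q^3] φ(3)=2,φ(1)=1 ⇒ 3

a_3 = 3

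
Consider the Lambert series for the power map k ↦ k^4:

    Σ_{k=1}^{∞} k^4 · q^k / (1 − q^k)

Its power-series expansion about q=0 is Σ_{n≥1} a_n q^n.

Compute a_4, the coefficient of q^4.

q^4  k|4↦f(k): 4:256 2:16 1:1  a_4=273

a_4 = 273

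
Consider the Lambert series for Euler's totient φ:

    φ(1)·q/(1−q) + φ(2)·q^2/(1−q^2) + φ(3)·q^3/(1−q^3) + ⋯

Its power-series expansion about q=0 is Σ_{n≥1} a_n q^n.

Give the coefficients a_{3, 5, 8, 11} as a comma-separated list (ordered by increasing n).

[q^3] φ(1)=1,φ(3)=2 ⇒ 3
d|5:{1,5}  Σφ=1+4=5
d|8:{8,4,2,1}  Σφ=4+2+1+1=8
n=11: 11·1 1·11  φ→[10+1]=11

3, 5, 8, 11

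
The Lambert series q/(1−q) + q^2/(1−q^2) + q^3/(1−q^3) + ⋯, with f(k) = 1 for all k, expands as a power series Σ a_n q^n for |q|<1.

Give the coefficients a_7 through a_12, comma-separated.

2, 4, 3, 4, 2, 6

q^7  k|7↦f(k): 1:1 7:1  a_7=2
d|8:{1,2,4,8}  Σf=1+1+1+1=4
d|9:{9,3,1}  Σf=1+1+1=3
n=10: 10·1 5·2 2·5 1·10  f→[1+1+1+1]=4
[q^11] f(1)=1,f(11)=1 ⇒ 2
q^12  k|12↦f(k): 12:1 6:1 4:1 3:1 2:1 1:1  a_12=6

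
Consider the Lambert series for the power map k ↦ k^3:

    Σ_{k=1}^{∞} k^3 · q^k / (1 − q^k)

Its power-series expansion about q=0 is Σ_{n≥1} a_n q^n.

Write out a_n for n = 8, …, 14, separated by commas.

q^8  k|8↦f(k): 1:1 2:8 4:64 8:512  a_8=585
d|9:{9,3,1}  Σf=729+27+1=757
[q^10] f(1)=1,f(2)=8,f(5)=125,f(10)=1000 ⇒ 1134
d|11:{11,1}  Σf=1331+1=1332
q^12  k|12↦f(k): 12:1728 6:216 4:64 3:27 2:8 1:1  a_12=2044
n=13: 1·13 13·1  f→[1+2197]=2198
d|14:{1,2,7,14}  Σf=1+8+343+2744=3096

585, 757, 1134, 1332, 2044, 2198, 3096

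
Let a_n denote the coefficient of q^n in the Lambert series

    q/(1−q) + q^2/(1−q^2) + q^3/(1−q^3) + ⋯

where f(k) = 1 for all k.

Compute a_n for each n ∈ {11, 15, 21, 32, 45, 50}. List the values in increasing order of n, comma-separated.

q^11  k|11↦f(k): 1:1 11:1  a_11=2
q^15  k|15↦f(k): 1:1 3:1 5:1 15:1  a_15=4
[q^21] f(1)=1,f(3)=1,f(7)=1,f(21)=1 ⇒ 4
n=32: 1·32 2·16 4·8 8·4 16·2 32·1  f→[1+1+1+1+1+1]=6
n=45: 1·45 3·15 5·9 9·5 15·3 45·1  f→[1+1+1+1+1+1]=6
d|50:{1,2,5,10,25,50}  Σf=1+1+1+1+1+1=6

2, 4, 4, 6, 6, 6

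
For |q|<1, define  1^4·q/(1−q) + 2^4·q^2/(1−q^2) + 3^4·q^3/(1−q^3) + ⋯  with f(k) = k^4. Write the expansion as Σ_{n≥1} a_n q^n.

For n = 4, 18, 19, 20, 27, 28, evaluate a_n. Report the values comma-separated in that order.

273, 112931, 130322, 170898, 538084, 655746

[q^4] f(4)=256,f(2)=16,f(1)=1 ⇒ 273
d|18:{18,9,6,3,2,1}  Σf=104976+6561+1296+81+16+1=112931
[q^19] f(19)=130321,f(1)=1 ⇒ 130322
[q^20] f(1)=1,f(2)=16,f(4)=256,f(5)=625,f(10)=10000,f(20)=160000 ⇒ 170898
n=27: 1·27 3·9 9·3 27·1  f→[1+81+6561+531441]=538084
q^28  k|28↦f(k): 1:1 2:16 4:256 7:2401 14:38416 28:614656  a_28=655746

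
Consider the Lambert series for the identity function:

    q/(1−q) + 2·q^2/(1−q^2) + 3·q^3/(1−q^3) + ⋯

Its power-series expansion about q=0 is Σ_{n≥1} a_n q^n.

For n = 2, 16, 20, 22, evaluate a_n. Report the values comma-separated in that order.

n=2: 1·2 2·1  f→[1+2]=3
n=16: 16·1 8·2 4·4 2·8 1·16  f→[16+8+4+2+1]=31
q^20  k|20↦f(k): 20:20 10:10 5:5 4:4 2:2 1:1  a_20=42
[q^22] f(22)=22,f(11)=11,f(2)=2,f(1)=1 ⇒ 36

3, 31, 42, 36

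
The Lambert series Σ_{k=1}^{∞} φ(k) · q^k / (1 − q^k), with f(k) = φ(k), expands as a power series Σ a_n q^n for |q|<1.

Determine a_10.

n=10: 10·1 5·2 2·5 1·10  φ→[4+4+1+1]=10

a_10 = 10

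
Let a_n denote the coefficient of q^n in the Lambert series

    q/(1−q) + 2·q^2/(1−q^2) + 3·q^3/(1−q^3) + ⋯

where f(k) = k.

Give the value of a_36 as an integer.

a_36 = 91

n=36: 36·1 18·2 12·3 9·4 6·6 4·9 3·12 2·18 1·36  f→[36+18+12+9+6+4+3+2+1]=91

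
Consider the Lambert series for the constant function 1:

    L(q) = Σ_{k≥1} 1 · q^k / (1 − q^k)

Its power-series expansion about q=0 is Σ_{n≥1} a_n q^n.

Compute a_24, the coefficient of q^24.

n=24: 1·24 2·12 3·8 4·6 6·4 8·3 12·2 24·1  f→[1+1+1+1+1+1+1+1]=8

a_24 = 8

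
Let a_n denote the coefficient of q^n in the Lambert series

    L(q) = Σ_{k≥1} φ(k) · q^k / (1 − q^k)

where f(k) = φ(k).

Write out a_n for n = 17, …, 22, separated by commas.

[q^17] φ(17)=16,φ(1)=1 ⇒ 17
n=18: 18·1 9·2 6·3 3·6 2·9 1·18  φ→[6+6+2+2+1+1]=18
[q^19] φ(19)=18,φ(1)=1 ⇒ 19
[q^20] φ(1)=1,φ(2)=1,φ(4)=2,φ(5)=4,φ(10)=4,φ(20)=8 ⇒ 20
n=21: 1·21 3·7 7·3 21·1  φ→[1+2+6+12]=21
q^22  k|22↦φ(k): 1:1 2:1 11:10 22:10  a_22=22

17, 18, 19, 20, 21, 22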